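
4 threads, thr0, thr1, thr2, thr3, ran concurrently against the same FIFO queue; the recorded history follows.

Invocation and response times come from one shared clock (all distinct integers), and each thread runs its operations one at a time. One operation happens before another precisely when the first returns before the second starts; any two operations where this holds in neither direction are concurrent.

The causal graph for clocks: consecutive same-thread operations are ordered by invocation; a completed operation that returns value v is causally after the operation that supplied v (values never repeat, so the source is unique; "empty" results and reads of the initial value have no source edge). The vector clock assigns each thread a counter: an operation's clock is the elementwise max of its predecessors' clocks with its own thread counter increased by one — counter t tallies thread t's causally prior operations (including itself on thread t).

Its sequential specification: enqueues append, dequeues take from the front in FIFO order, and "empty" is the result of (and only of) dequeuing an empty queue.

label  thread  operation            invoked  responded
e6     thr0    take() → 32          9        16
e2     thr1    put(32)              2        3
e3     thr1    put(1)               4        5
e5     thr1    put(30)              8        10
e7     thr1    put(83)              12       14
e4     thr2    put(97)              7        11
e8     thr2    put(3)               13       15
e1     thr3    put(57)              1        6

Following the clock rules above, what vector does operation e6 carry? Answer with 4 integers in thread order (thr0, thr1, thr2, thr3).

(1, 1, 0, 0)

VC(e1, invoked at 1): no causal predecessors; +1 on thr3 → (0, 0, 0, 1)
VC(e4, invoked at 7): no causal predecessors; +1 on thr2 → (0, 0, 1, 0)
VC(e2, invoked at 2): no causal predecessors; +1 on thr1 → (0, 1, 0, 0)
e8, invoked 13, takes VC(e4)=(0, 0, 1, 0) under max, adds 1 for thr2 → (0, 0, 2, 0)
e3, invoked 4, takes VC(e2)=(0, 1, 0, 0) under max, adds 1 for thr1 → (0, 2, 0, 0)
e6, invoked 9, takes VC(e2)=(0, 1, 0, 0) under max, adds 1 for thr0 → (1, 1, 0, 0)
e5, invoked 8, takes VC(e3)=(0, 2, 0, 0) under max, adds 1 for thr1 → (0, 3, 0, 0)
e7, invoked 12, takes VC(e5)=(0, 3, 0, 0) under max, adds 1 for thr1 → (0, 4, 0, 0)
target: VC(e6) = (1, 1, 0, 0)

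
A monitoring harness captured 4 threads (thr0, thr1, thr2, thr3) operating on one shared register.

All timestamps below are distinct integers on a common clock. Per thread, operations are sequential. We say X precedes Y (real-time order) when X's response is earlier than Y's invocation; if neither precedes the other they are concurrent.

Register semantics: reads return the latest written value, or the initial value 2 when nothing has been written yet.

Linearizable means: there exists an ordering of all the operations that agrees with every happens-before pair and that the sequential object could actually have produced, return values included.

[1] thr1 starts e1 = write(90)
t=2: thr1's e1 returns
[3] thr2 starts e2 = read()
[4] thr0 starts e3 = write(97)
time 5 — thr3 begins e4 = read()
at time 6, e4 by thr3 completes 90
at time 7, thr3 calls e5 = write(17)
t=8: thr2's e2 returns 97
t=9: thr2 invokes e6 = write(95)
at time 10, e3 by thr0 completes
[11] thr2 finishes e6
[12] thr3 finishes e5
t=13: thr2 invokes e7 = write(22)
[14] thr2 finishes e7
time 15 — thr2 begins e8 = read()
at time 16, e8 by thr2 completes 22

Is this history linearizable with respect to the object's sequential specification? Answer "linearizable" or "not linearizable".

witness order: e1, e4, e3, e2, e5, e6, e7, e8
step 1: e1 write(90) — value 90
step 2: e4 read() → 90 — value 90
step 3: e3 write(97) — value 97
step 4: e2 read() → 97 — value 97
step 5: e5 write(17) — value 17
step 6: e6 write(95) — value 95
step 7: e7 write(22) — value 22
step 8: e8 read() → 22 — value 22

linearizable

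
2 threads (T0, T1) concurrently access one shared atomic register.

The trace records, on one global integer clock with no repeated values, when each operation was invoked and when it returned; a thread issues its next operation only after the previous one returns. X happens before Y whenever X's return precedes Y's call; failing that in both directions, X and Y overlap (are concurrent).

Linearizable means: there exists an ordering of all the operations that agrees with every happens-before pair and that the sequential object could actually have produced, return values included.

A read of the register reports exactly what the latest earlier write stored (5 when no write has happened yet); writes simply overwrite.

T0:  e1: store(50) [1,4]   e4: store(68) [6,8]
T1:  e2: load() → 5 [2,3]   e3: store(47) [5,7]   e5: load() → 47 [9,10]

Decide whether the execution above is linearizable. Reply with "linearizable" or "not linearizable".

one valid linearization: e2, e1, e4, e3, e5
1. e2 load() → 5, leaving value 5
2. e1 store(50), leaving value 50
3. e4 store(68), leaving value 68
4. e3 store(47), leaving value 47
5. e5 load() → 47, leaving value 47

linearizable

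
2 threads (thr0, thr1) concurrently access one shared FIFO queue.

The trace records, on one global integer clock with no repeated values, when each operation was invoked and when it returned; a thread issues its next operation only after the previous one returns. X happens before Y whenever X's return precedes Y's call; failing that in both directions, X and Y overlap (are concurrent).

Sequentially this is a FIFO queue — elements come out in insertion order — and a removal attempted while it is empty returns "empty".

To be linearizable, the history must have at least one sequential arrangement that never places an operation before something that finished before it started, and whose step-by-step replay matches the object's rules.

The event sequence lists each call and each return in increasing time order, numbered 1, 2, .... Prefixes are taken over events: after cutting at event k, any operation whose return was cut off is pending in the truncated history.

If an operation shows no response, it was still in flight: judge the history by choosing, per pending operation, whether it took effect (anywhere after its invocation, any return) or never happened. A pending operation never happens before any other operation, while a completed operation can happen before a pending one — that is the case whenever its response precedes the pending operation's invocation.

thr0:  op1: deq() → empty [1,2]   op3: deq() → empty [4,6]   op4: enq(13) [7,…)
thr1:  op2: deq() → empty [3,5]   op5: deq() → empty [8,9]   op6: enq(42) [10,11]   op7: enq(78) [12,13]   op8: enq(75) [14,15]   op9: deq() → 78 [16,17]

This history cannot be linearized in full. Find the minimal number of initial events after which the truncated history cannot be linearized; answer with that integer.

events 1..16 are linearizable; a witness order is op1, op2, op3, op5, op4, op6, op7, op8:
after step 1 (op1 deq() → empty): queue <>
after step 2 (op2 deq() → empty): queue <>
after step 3 (op3 deq() → empty): queue <>
after step 4 (op5 deq() → empty): queue <>
after step 5 (op4 enq(13) (pending, included)): queue <13>
after step 6 (op6 enq(42)): queue <13,42>
after step 7 (op7 enq(78)): queue <13,42,78>
after step 8 (op8 enq(75)): queue <13,42,78,75>
adding event 17 (op9 responds at 17) leaves no legal real-time order
no completion choice of the 1 pending operation (op4) rescues it — every subset was tried
one such order, op1, op2, op3, op5, op6, op7, op8, op9 (pending dropped), breaks at step 8 where op9 deq() → 78 is illegal
one such order, op1, op3, op2, op5, op6, op7, op8, op9 (pending dropped), breaks at step 8 where op9 deq() → 78 is illegal

17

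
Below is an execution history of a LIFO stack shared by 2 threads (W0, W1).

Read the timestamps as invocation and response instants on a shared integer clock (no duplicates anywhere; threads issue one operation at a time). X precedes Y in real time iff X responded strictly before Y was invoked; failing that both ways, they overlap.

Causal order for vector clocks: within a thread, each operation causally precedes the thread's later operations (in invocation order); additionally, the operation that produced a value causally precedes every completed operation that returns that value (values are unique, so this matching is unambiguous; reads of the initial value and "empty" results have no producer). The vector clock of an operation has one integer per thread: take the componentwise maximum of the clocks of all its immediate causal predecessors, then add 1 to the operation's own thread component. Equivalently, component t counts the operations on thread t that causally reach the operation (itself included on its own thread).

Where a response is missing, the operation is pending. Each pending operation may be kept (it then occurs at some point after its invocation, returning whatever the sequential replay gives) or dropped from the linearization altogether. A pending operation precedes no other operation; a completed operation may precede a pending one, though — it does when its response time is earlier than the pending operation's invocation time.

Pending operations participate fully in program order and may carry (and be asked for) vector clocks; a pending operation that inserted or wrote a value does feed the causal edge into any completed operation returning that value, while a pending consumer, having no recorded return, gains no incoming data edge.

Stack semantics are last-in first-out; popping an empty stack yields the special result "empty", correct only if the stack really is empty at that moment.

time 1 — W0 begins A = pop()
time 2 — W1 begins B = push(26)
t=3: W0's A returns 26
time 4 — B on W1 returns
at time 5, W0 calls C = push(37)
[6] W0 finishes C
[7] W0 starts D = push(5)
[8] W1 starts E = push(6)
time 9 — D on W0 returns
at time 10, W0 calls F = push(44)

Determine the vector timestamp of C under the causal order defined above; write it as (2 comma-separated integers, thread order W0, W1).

(2, 1)

invoked at 2, B has no predecessors; its own W1 bump gives (0, 1)
VC(E, invoked at 8): max of VC(B)=(0, 1), then +1 on thread W1 → (0, 2)
VC(A, invoked at 1): max of VC(B)=(0, 1), then +1 on thread W0 → (1, 1)
VC(C, invoked at 5): max of VC(A)=(1, 1), then +1 on thread W0 → (2, 1)
VC(D, invoked at 7): max of VC(C)=(2, 1), then +1 on thread W0 → (3, 1)
VC(F, invoked at 10): max of VC(D)=(3, 1), then +1 on thread W0 → (4, 1)
target: VC(C) = (2, 1)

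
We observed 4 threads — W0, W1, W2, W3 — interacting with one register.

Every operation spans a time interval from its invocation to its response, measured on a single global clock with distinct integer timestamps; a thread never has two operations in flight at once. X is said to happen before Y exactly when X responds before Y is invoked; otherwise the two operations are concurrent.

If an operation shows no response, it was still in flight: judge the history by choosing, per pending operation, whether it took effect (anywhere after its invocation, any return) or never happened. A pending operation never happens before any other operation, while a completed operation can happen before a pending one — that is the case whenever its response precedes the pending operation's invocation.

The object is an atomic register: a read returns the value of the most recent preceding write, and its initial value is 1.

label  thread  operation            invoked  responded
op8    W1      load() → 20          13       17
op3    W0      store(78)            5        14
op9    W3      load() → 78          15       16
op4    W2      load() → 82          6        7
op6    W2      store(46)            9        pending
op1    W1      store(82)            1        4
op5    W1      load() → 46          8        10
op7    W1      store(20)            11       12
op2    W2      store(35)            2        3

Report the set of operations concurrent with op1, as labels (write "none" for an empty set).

op1 runs from 1 to 4; window-overlapping ops are concurrent
op2 [2,3]: concurrent
op3 [5,14]: after
op4 [6,7]: after
op5 [8,10]: after
op6 [9,…): after
op7 [11,12]: after
op8 [13,17]: after
op9 [15,16]: after

op2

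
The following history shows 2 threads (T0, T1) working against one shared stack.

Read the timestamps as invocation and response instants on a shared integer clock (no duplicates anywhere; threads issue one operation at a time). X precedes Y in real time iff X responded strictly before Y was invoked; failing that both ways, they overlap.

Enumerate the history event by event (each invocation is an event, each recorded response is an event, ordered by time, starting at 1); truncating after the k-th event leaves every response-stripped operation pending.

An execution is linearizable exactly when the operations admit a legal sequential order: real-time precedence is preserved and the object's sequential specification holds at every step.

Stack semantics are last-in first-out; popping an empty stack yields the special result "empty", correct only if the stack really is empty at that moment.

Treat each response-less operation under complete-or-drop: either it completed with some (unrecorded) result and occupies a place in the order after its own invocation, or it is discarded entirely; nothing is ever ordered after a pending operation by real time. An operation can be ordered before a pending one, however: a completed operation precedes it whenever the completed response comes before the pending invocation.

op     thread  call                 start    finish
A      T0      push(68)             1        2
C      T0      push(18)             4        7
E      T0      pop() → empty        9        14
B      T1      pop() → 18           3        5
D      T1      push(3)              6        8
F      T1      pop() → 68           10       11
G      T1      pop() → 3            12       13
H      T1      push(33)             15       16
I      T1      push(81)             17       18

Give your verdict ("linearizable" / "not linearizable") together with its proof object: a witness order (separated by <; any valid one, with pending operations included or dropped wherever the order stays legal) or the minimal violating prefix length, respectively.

through event 12 a valid linearization exists; event 13 (G responding at time 13) ends that
all 3 real-time-respecting orders fail — 6 completed stack operations, no legal replay
no completion choice of the 1 pending operation (E) rescues it — every subset was tried
e.g. A, B, C, D, F, G (pending dropped): illegal at step 2, since B pop() → 18 cannot apply there
e.g. A, B, D, C, F, G (pending dropped): illegal at step 2, since B pop() → 18 cannot apply there

not linearizable — minimal violating prefix: 13 events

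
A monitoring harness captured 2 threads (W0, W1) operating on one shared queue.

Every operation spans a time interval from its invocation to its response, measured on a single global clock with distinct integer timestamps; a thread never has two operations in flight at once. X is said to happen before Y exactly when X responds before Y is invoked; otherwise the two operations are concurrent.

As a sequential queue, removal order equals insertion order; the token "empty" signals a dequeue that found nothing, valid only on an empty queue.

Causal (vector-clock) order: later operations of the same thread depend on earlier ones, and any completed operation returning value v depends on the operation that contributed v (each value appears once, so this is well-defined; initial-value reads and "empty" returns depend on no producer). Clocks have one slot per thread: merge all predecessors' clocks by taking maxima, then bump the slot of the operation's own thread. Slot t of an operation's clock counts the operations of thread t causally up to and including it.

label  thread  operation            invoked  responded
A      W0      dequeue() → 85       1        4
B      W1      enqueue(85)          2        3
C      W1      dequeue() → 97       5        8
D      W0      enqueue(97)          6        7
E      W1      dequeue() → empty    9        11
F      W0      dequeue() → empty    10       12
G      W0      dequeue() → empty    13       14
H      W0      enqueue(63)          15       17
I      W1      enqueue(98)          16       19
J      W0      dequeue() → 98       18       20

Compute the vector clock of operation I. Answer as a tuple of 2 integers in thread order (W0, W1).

no predecessors for B (invoked 2): W1 increments from zero → (0, 1)
merge at A (invoked 1): VC(B)=(0, 1), own-thread bump on W0 → (1, 1)
merge at D (invoked 6): VC(A)=(1, 1), own-thread bump on W0 → (2, 1)
merge at C (invoked 5): VC(B)=(0, 1), VC(D)=(2, 1), own-thread bump on W1 → (2, 2)
merge at F (invoked 10): VC(D)=(2, 1), own-thread bump on W0 → (3, 1)
merge at E (invoked 9): VC(C)=(2, 2), own-thread bump on W1 → (2, 3)
merge at G (invoked 13): VC(F)=(3, 1), own-thread bump on W0 → (4, 1)
merge at I (invoked 16): VC(E)=(2, 3), own-thread bump on W1 → (2, 4)
merge at H (invoked 15): VC(G)=(4, 1), own-thread bump on W0 → (5, 1)
merge at J (invoked 18): VC(H)=(5, 1), VC(I)=(2, 4), own-thread bump on W0 → (6, 4)
target: VC(I) = (2, 4)

(2, 4)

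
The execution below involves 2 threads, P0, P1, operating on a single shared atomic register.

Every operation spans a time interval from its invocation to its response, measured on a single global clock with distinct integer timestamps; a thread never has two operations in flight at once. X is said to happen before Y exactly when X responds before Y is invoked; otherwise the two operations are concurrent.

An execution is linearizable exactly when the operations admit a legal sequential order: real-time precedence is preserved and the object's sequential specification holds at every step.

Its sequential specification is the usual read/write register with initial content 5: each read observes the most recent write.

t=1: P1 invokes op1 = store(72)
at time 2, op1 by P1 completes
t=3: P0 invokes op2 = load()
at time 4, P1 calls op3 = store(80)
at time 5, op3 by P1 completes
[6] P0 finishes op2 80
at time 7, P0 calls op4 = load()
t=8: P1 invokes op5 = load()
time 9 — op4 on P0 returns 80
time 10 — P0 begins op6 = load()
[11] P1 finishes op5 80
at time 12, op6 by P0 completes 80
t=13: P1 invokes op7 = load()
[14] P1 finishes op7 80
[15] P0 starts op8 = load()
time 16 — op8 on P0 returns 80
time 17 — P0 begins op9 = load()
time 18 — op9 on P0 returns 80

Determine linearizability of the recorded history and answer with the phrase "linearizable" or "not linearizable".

one valid linearization: op1, op3, op2, op4, op5, op6, op7, op8, op9
1. op1 store(72), leaving value 72
2. op3 store(80), leaving value 80
3. op2 load() → 80, leaving value 80
4. op4 load() → 80, leaving value 80
5. op5 load() → 80, leaving value 80
6. op6 load() → 80, leaving value 80
7. op7 load() → 80, leaving value 80
8. op8 load() → 80, leaving value 80
9. op9 load() → 80, leaving value 80

linearizable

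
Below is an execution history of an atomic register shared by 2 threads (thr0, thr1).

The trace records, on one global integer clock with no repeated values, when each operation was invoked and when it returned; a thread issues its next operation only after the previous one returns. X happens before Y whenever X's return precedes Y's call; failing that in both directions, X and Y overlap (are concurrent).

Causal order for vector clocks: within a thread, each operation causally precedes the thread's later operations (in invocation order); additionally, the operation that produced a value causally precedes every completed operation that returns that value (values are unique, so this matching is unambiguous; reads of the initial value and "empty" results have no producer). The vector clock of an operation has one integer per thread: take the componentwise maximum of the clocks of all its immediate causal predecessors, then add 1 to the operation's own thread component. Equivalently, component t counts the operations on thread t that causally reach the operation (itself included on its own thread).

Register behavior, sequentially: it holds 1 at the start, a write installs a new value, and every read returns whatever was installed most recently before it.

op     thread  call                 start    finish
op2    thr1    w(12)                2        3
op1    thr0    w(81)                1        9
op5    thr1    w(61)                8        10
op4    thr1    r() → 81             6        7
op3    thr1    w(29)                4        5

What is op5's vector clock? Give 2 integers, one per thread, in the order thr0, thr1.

(1, 4)

VC(op2, invoked at 2): no causal predecessors; +1 on thr1 → (0, 1)
VC(op1, invoked at 1): no causal predecessors; +1 on thr0 → (1, 0)
merge at op3 (invoked 4): VC(op2)=(0, 1), own-thread bump on thr1 → (0, 2)
merge at op4 (invoked 6): VC(op1)=(1, 0), VC(op3)=(0, 2), own-thread bump on thr1 → (1, 3)
merge at op5 (invoked 8): VC(op4)=(1, 3), own-thread bump on thr1 → (1, 4)
target: VC(op5) = (1, 4)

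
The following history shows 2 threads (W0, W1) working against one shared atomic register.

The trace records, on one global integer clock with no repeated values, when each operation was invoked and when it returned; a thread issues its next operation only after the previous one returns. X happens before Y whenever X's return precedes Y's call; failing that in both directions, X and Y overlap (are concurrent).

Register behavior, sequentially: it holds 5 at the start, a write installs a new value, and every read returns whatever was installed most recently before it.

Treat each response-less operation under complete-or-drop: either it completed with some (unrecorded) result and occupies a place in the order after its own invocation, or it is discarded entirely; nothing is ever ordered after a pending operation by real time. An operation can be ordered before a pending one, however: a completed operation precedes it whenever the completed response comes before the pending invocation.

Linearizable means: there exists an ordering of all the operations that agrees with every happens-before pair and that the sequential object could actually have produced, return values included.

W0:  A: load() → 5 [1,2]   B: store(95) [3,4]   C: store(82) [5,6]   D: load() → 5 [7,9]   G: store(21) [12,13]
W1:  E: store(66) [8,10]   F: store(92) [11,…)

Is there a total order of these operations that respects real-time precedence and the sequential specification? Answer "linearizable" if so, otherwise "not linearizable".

not linearizable

the violation lands at event 9, D's response at time 9: events 1..8 linearize, events 1..9 do not
exactly one order of the 4 completed ops respects real time; the atomic register replay fails
every completion of the 1 pending operation (E) was checked; none linearizes
sample order A, B, C, D (pending dropped) stalls at step 4 — D load() → 5 has no legal effect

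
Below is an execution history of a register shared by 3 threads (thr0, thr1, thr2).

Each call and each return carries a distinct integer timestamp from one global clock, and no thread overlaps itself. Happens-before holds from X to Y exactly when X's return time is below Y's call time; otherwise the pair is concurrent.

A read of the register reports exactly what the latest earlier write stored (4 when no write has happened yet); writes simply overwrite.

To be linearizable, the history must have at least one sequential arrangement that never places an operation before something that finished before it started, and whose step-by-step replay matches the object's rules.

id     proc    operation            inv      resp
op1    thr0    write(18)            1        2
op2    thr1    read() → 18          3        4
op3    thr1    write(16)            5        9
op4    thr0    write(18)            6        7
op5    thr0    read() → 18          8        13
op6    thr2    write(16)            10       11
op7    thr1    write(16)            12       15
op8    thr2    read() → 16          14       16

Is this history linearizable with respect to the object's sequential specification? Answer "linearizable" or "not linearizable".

linearizable

one valid linearization: op1, op2, op3, op4, op5, op6, op7, op8
1. op1 write(18), leaving value 18
2. op2 read() → 18, leaving value 18
3. op3 write(16), leaving value 16
4. op4 write(18), leaving value 18
5. op5 read() → 18, leaving value 18
6. op6 write(16), leaving value 16
7. op7 write(16), leaving value 16
8. op8 read() → 16, leaving value 16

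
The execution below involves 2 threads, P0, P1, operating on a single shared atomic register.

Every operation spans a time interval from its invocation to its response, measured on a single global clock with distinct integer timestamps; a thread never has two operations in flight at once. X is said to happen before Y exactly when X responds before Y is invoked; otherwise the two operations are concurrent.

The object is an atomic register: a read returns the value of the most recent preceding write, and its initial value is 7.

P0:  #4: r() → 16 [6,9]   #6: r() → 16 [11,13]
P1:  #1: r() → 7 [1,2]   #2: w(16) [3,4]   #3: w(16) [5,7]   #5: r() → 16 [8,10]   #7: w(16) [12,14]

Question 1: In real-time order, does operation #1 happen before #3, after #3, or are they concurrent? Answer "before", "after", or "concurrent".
Answer: before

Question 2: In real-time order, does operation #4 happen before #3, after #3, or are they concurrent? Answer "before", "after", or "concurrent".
Answer: concurrent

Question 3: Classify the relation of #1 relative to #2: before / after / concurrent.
Answer: before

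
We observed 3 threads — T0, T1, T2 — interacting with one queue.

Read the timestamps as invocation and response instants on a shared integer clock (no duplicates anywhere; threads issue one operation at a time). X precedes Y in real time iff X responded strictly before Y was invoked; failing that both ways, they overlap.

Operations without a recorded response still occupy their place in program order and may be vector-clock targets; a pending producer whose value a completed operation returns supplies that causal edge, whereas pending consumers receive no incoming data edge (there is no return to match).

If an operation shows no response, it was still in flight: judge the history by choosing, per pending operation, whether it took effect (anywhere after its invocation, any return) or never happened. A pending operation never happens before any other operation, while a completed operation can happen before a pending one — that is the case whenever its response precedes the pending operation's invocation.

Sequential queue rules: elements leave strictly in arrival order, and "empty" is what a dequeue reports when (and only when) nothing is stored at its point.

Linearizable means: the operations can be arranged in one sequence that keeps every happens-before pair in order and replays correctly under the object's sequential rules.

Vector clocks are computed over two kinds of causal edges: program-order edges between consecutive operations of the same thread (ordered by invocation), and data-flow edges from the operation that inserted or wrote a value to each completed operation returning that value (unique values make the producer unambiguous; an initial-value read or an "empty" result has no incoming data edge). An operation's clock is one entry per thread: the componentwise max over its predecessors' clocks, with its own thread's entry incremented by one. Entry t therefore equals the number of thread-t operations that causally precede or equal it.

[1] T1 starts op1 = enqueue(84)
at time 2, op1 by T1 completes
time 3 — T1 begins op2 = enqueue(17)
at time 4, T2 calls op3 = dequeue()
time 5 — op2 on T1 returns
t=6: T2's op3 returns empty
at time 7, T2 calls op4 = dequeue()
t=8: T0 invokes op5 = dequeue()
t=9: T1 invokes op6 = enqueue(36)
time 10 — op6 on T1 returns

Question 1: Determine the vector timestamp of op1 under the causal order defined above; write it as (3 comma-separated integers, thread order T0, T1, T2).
Answer: (0, 1, 0)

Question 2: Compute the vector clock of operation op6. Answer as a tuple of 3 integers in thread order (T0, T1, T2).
Answer: (0, 3, 0)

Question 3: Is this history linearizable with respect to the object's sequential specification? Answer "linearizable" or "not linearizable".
not linearizable

events 1..5 are fine; event 6 — the response of op3 at time 6 — makes the prefix non-linearizable
3 completed operations, 2 real-time-consistent orders — every queue replay fails
e.g. op1, op2, op3: illegal at step 3, since op3 dequeue() → empty cannot apply there
e.g. op1, op3, op2: illegal at step 2, since op3 dequeue() → empty cannot apply there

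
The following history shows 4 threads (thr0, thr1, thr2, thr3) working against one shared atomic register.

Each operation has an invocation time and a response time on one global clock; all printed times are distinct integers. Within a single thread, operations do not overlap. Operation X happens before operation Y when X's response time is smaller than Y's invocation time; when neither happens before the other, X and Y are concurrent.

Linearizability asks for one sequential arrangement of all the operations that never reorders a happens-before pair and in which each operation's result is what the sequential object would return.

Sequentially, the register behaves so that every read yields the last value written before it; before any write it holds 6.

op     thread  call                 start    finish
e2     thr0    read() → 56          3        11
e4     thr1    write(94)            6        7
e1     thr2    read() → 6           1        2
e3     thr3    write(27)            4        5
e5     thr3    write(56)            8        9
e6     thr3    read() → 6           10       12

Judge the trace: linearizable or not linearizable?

already the first 12 events (up to e6's response at time 12) admit no linearization; the first 11 still do
every one of the 5 real-time-consistent orders over 6 completed atomic register ops fails the sequential spec
for example e1, e2, e3, e4, e5, e6 fails at step 2: e2 read() → 56 is not legal there
for example e1, e3, e2, e4, e5, e6 fails at step 3: e2 read() → 56 is not legal there

not linearizable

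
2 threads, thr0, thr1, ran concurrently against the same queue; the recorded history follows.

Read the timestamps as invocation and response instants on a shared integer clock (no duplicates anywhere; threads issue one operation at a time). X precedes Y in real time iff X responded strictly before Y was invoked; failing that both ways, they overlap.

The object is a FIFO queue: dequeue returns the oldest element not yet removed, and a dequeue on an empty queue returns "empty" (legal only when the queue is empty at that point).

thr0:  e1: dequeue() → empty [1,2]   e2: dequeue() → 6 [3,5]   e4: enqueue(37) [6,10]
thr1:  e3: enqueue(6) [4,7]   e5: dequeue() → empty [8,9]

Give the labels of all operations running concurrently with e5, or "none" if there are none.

e4

e5 runs from 8 to 9; window-overlapping ops are concurrent
e1 [1,2]: before
e2 [3,5]: before
e3 [4,7]: before
e4 [6,10]: concurrent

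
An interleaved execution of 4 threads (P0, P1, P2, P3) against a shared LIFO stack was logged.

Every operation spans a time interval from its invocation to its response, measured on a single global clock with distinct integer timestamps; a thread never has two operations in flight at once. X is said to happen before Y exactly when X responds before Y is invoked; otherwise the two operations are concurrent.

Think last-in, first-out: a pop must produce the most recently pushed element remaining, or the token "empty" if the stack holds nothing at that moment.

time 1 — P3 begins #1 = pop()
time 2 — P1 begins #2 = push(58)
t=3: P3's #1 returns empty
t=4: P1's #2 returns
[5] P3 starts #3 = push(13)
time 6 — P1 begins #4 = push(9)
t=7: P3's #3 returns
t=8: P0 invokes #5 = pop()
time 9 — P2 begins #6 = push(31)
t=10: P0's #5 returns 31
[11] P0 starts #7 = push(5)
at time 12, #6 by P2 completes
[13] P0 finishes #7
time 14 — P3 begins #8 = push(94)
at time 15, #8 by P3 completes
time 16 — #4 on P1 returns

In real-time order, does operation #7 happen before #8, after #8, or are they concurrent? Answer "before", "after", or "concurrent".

#7 spans [11,13], #8 spans [14,15]
resp(#7)=13 < inv(#8)=14

before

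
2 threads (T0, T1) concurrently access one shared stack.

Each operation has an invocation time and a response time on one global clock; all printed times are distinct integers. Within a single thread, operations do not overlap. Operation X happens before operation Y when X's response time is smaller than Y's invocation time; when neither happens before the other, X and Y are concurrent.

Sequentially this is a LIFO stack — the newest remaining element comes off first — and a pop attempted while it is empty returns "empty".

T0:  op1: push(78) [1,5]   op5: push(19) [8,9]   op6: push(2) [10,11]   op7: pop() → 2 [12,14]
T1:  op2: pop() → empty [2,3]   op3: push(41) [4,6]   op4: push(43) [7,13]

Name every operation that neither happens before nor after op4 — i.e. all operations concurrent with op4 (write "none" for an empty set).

op5, op6, op7

op4 runs from 7 to 13; window-overlapping ops are concurrent
op1 [1,5]: before
op2 [2,3]: before
op3 [4,6]: before
op5 [8,9]: concurrent
op6 [10,11]: concurrent
op7 [12,14]: concurrent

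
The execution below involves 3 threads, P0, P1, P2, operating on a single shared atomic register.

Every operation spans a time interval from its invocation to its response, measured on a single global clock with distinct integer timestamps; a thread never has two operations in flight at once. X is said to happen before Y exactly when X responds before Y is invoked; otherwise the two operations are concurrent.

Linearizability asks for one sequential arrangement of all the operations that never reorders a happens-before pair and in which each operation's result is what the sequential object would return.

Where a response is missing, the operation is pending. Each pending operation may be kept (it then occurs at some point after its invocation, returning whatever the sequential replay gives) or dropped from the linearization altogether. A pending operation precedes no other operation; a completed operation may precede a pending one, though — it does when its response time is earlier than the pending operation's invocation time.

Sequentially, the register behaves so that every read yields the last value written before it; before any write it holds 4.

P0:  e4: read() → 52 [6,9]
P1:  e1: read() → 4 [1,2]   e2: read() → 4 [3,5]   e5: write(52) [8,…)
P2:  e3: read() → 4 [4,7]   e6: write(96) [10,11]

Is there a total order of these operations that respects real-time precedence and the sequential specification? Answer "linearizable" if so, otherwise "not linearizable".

linearizable

one valid linearization: e1, e2, e3, e5, e4, e6
after step 1 (e1 read() → 4): value 4
after step 2 (e2 read() → 4): value 4
after step 3 (e3 read() → 4): value 4
after step 4 (e5 write(52) (pending, included)): value 52
after step 5 (e4 read() → 52): value 52
after step 6 (e6 write(96)): value 96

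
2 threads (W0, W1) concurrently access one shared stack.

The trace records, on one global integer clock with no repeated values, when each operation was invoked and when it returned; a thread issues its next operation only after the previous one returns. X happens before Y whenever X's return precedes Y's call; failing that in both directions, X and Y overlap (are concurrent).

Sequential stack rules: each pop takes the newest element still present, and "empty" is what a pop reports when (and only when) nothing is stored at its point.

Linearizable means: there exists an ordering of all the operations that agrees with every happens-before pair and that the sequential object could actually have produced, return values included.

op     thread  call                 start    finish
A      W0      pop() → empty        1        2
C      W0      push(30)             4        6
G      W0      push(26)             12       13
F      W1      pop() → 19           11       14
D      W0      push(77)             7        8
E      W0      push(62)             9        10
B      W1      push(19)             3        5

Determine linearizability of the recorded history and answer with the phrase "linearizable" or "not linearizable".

the violation lands at event 14, F's response at time 14: events 1..13 linearize, events 1..14 do not
no legal order exists: 4 real-time-consistent candidates over 7 completed stack operations, all rejected
e.g. A, B, C, D, E, F, G: illegal at step 6, since F pop() → 19 cannot apply there
e.g. A, B, C, D, E, G, F: illegal at step 7, since F pop() → 19 cannot apply there

not linearizable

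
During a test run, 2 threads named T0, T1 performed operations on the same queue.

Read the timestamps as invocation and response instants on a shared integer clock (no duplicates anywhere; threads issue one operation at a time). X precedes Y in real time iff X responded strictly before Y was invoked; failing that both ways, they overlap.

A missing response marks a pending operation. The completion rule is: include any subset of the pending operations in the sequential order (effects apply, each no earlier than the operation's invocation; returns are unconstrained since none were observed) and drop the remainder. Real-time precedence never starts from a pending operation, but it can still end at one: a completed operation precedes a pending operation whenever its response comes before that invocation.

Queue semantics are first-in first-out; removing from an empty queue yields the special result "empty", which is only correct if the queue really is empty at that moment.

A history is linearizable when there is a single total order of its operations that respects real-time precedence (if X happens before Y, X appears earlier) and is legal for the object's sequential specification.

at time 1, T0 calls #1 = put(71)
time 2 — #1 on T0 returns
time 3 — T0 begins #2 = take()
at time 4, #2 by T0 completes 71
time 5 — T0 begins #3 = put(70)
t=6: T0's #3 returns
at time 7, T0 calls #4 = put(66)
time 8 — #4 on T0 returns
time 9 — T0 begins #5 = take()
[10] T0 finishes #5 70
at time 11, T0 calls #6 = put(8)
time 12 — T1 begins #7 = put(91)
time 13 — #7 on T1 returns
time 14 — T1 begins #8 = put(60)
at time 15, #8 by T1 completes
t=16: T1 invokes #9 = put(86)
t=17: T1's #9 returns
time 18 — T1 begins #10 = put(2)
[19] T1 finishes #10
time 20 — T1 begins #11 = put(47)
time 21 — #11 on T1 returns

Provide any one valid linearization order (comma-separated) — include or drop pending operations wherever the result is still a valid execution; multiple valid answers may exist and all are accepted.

#1, #2, #3, #4, #5, #6, #7, #8, #9, #10, #11

after step 1 (#1 put(71)): queue <71>
after step 2 (#2 take() → 71): queue <>
after step 3 (#3 put(70)): queue <70>
after step 4 (#4 put(66)): queue <70,66>
after step 5 (#5 take() → 70): queue <66>
after step 6 (#6 put(8) (pending, included)): queue <66,8>
after step 7 (#7 put(91)): queue <66,8,91>
after step 8 (#8 put(60)): queue <66,8,91,60>
after step 9 (#9 put(86)): queue <66,8,91,60,86>
after step 10 (#10 put(2)): queue <66,8,91,60,86,2>
after step 11 (#11 put(47)): queue <66,8,91,60,86,2,47>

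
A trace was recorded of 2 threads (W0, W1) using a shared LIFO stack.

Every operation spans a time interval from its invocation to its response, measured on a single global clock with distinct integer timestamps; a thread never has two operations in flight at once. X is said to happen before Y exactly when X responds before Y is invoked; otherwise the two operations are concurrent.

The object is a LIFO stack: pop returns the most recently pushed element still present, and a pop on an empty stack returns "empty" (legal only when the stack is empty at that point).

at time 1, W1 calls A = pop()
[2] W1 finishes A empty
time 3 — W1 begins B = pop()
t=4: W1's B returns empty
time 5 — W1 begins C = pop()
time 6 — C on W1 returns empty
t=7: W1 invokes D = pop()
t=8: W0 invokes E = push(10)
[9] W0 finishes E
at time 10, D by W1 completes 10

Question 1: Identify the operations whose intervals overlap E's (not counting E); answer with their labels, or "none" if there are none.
D

concurrent with E ([8,9]): every op whose interval crosses 8..9
A [1,2]: before
B [3,4]: before
C [5,6]: before
D [7,10]: concurrent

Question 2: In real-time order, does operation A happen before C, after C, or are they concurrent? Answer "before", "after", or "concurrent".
before

A spans [1,2], C spans [5,6]
resp(A)=2 < inv(C)=5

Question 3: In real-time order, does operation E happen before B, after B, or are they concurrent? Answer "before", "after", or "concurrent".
after

E spans [8,9], B spans [3,4]
resp(B)=4 < inv(E)=8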